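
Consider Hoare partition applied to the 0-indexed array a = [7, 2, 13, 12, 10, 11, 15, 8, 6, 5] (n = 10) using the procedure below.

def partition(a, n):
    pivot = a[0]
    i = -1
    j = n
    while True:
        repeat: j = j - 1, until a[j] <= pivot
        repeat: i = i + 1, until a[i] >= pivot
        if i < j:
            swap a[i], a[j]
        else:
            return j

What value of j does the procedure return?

pivot = a[0] = 7; i = -1, j = 10
j→9 (a[9]=5≤7), i→0 (a[0]=7≥7); i<j, swap → [5, 2, 13, 12, 10, 11, 15, 8, 6, 7]
j→8 (a[8]=6≤7), i→2 (a[2]=13≥7); i<j, swap → [5, 2, 6, 12, 10, 11, 15, 8, 13, 7]
j→2, i→3; i≥j, return j=2. a = [5, 2, 6, 12, 10, 11, 15, 8, 13, 7]

2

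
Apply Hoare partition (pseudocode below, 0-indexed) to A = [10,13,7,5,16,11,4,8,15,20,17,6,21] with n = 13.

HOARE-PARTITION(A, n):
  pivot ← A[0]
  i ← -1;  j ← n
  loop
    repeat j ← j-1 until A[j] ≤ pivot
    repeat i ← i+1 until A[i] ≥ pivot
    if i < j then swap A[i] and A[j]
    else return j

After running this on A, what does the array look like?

pivot=10
j stops at 11 (6), i stops at 0 (10); swap ⇒ [6,13,7,5,16,11,4,8,15,20,17,10,21]
j stops at 7 (8), i stops at 1 (13); swap ⇒ [6,8,7,5,16,11,4,13,15,20,17,10,21]
j stops at 6 (4), i stops at 4 (16); swap ⇒ [6,8,7,5,4,11,16,13,15,20,17,10,21]
j stops at 4, i stops at 5; i≥j ⇒ return 4. A=[6,8,7,5,4,11,16,13,15,20,17,10,21]

[6,8,7,5,4,11,16,13,15,20,17,10,21]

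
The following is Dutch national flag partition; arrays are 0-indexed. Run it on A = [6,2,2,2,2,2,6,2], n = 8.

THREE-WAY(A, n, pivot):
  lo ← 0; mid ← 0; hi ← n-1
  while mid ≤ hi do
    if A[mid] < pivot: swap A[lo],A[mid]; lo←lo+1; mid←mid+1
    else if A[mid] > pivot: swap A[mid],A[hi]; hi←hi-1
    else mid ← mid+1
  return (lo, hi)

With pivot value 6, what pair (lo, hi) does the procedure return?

pivot = 6; lo=0, mid=0, hi=7
A[mid]=6=6: mid=1
A[mid]=2<6: swap A[0],A[1]; lo=1,mid=2 → [2,6,2,2,2,2,6,2]
A[mid]=2<6: swap A[1],A[2]; lo=2,mid=3 → [2,2,6,2,2,2,6,2]
A[mid]=2<6: swap A[2],A[3]; lo=3,mid=4 → [2,2,2,6,2,2,6,2]
A[mid]=2<6: swap A[3],A[4]; lo=4,mid=5 → [2,2,2,2,6,2,6,2]
A[mid]=2<6: swap A[4],A[5]; lo=5,mid=6 → [2,2,2,2,2,6,6,2]
A[mid]=6=6: mid=7
A[mid]=2<6: swap A[5],A[7]; lo=6,mid=8 → [2,2,2,2,2,2,6,6]
end: lo=6, hi=7; A = [2,2,2,2,2,2,6,6]

(6, 7)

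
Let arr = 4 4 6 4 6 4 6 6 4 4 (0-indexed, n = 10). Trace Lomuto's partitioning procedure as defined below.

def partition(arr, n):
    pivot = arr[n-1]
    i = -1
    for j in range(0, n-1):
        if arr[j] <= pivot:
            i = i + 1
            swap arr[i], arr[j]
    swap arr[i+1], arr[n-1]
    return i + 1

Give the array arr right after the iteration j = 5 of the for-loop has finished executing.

4 4 4 4 6 6 6 6 4 4

pivot=4, i=-1
j=0: 4≤4, i=0, swap(0,0) ⇒ 4 4 6 4 6 4 6 6 4 4
j=1: 4≤4, i=1, swap(1,1) ⇒ 4 4 6 4 6 4 6 6 4 4
j=2: 6>4, skip
j=3: 4≤4, i=2, swap(2,3) ⇒ 4 4 4 6 6 4 6 6 4 4
j=4: 6>4, skip
j=5: 4≤4, i=3, swap(3,5) ⇒ 4 4 4 4 6 6 6 6 4 4
(after j=5) arr = 4 4 4 4 6 6 6 6 4 4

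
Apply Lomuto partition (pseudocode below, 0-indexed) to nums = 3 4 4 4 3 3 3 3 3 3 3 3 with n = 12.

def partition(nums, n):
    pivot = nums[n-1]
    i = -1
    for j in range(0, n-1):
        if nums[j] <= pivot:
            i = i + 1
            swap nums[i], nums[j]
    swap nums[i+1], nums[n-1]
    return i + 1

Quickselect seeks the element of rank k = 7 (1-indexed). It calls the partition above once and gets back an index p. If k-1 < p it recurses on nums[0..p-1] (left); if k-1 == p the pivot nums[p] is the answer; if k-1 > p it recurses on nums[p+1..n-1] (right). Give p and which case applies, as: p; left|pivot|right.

8; left

pivot=3, i=-1
j=0: 3≤3, i=0, swap(0,0) ⇒ 3 4 4 4 3 3 3 3 3 3 3 3
j=1: 4>3, skip
j=2: 4>3, skip
j=3: 4>3, skip
j=4: 3≤3, i=1, swap(1,4) ⇒ 3 3 4 4 4 3 3 3 3 3 3 3
j=5: 3≤3, i=2, swap(2,5) ⇒ 3 3 3 4 4 4 3 3 3 3 3 3
j=6: 3≤3, i=3, swap(3,6) ⇒ 3 3 3 3 4 4 4 3 3 3 3 3
j=7: 3≤3, i=4, swap(4,7) ⇒ 3 3 3 3 3 4 4 4 3 3 3 3
j=8: 3≤3, i=5, swap(5,8) ⇒ 3 3 3 3 3 3 4 4 4 3 3 3
j=9: 3≤3, i=6, swap(6,9) ⇒ 3 3 3 3 3 3 3 4 4 4 3 3
j=10: 3≤3, i=7, swap(7,10) ⇒ 3 3 3 3 3 3 3 3 4 4 4 3
swap(8,11) ⇒ 3 3 3 3 3 3 3 3 3 4 4 4; return 8
p = 8; k-1 = 6 < 8 ⇒ left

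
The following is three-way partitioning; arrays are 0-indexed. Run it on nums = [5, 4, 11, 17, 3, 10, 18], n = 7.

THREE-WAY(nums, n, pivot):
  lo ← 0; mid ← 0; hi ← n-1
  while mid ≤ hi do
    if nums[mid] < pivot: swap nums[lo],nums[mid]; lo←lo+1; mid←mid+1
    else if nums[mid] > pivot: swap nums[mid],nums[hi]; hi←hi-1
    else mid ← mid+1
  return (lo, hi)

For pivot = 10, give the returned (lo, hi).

(3, 3)

lo=0 mid=0 hi=6
5<10: swap(0,0), lo=1 mid=1 ⇒ [5, 4, 11, 17, 3, 10, 18]
4<10: swap(1,1), lo=2 mid=2 ⇒ [5, 4, 11, 17, 3, 10, 18]
11>10: swap(2,6), hi=5 ⇒ [5, 4, 18, 17, 3, 10, 11]
18>10: swap(2,5), hi=4 ⇒ [5, 4, 10, 17, 3, 18, 11]
10=10: mid=3
17>10: swap(3,4), hi=3 ⇒ [5, 4, 10, 3, 17, 18, 11]
3<10: swap(2,3), lo=3 mid=4 ⇒ [5, 4, 3, 10, 17, 18, 11]
done. lo=3 hi=3; nums=[5, 4, 3, 10, 17, 18, 11]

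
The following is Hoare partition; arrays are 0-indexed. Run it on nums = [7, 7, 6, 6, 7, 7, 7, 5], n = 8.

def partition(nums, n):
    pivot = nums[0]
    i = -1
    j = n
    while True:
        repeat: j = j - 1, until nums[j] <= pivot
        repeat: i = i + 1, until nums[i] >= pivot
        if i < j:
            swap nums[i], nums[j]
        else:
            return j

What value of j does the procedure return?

4

pivot=7
j stops at 7 (5), i stops at 0 (7); swap ⇒ [5, 7, 6, 6, 7, 7, 7, 7]
j stops at 6 (7), i stops at 1 (7); swap ⇒ [5, 7, 6, 6, 7, 7, 7, 7]
j stops at 5 (7), i stops at 4 (7); swap ⇒ [5, 7, 6, 6, 7, 7, 7, 7]
j stops at 4, i stops at 5; i≥j ⇒ return 4. nums=[5, 7, 6, 6, 7, 7, 7, 7]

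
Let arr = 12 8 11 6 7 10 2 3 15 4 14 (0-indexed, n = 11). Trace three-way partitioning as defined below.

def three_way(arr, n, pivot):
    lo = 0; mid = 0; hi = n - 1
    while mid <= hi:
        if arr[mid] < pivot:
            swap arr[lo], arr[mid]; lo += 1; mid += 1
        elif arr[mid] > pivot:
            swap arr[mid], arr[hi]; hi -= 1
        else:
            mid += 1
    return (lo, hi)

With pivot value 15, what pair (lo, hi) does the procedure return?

pivot = 15; lo=0, mid=0, hi=10
arr[mid]=12<15: swap arr[0],arr[0]; lo=1,mid=1 → 12 8 11 6 7 10 2 3 15 4 14
arr[mid]=8<15: swap arr[1],arr[1]; lo=2,mid=2 → 12 8 11 6 7 10 2 3 15 4 14
arr[mid]=11<15: swap arr[2],arr[2]; lo=3,mid=3 → 12 8 11 6 7 10 2 3 15 4 14
arr[mid]=6<15: swap arr[3],arr[3]; lo=4,mid=4 → 12 8 11 6 7 10 2 3 15 4 14
arr[mid]=7<15: swap arr[4],arr[4]; lo=5,mid=5 → 12 8 11 6 7 10 2 3 15 4 14
arr[mid]=10<15: swap arr[5],arr[5]; lo=6,mid=6 → 12 8 11 6 7 10 2 3 15 4 14
arr[mid]=2<15: swap arr[6],arr[6]; lo=7,mid=7 → 12 8 11 6 7 10 2 3 15 4 14
arr[mid]=3<15: swap arr[7],arr[7]; lo=8,mid=8 → 12 8 11 6 7 10 2 3 15 4 14
arr[mid]=15=15: mid=9
arr[mid]=4<15: swap arr[8],arr[9]; lo=9,mid=10 → 12 8 11 6 7 10 2 3 4 15 14
arr[mid]=14<15: swap arr[9],arr[10]; lo=10,mid=11 → 12 8 11 6 7 10 2 3 4 14 15
end: lo=10, hi=10; arr = 12 8 11 6 7 10 2 3 4 14 15

(10, 10)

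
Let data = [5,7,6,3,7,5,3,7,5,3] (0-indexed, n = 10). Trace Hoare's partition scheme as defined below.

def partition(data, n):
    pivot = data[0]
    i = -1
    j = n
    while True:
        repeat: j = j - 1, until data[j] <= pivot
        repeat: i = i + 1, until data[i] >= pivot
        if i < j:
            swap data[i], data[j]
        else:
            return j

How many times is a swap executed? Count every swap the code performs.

4

pivot = data[0] = 5; i = -1, j = 10
j→9 (data[9]=3≤5), i→0 (data[0]=5≥5); i<j, swap → [3,7,6,3,7,5,3,7,5,5]
j→8 (data[8]=5≤5), i→1 (data[1]=7≥5); i<j, swap → [3,5,6,3,7,5,3,7,7,5]
j→6 (data[6]=3≤5), i→2 (data[2]=6≥5); i<j, swap → [3,5,3,3,7,5,6,7,7,5]
j→5 (data[5]=5≤5), i→4 (data[4]=7≥5); i<j, swap → [3,5,3,3,5,7,6,7,7,5]
j→4, i→5; i≥j, return j=4. data = [3,5,3,3,5,7,6,7,7,5]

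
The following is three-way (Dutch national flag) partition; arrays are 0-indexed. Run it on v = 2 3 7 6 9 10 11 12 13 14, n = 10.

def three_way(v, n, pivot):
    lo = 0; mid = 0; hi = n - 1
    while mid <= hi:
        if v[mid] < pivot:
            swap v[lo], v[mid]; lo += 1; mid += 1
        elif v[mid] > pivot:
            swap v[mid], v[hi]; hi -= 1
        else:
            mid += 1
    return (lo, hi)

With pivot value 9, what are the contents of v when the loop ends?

pivot = 9; lo=0, mid=0, hi=9
v[mid]=2<9: swap v[0],v[0]; lo=1,mid=1 → 2 3 7 6 9 10 11 12 13 14
v[mid]=3<9: swap v[1],v[1]; lo=2,mid=2 → 2 3 7 6 9 10 11 12 13 14
v[mid]=7<9: swap v[2],v[2]; lo=3,mid=3 → 2 3 7 6 9 10 11 12 13 14
v[mid]=6<9: swap v[3],v[3]; lo=4,mid=4 → 2 3 7 6 9 10 11 12 13 14
v[mid]=9=9: mid=5
v[mid]=10>9: swap v[5],v[9]; hi=8 → 2 3 7 6 9 14 11 12 13 10
v[mid]=14>9: swap v[5],v[8]; hi=7 → 2 3 7 6 9 13 11 12 14 10
v[mid]=13>9: swap v[5],v[7]; hi=6 → 2 3 7 6 9 12 11 13 14 10
v[mid]=12>9: swap v[5],v[6]; hi=5 → 2 3 7 6 9 11 12 13 14 10
v[mid]=11>9: swap v[5],v[5]; hi=4 → 2 3 7 6 9 11 12 13 14 10
end: lo=4, hi=4; v = 2 3 7 6 9 11 12 13 14 10

2 3 7 6 9 11 12 13 14 10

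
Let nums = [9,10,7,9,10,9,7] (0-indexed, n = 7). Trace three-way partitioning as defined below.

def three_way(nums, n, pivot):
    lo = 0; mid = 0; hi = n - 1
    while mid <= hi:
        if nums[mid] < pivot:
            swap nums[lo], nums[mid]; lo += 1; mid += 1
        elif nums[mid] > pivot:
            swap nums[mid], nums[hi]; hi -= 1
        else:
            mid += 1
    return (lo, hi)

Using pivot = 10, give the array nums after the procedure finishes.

[9,7,9,9,7,10,10]

pivot = 10; lo=0, mid=0, hi=6
nums[mid]=9<10: swap nums[0],nums[0]; lo=1,mid=1 → [9,10,7,9,10,9,7]
nums[mid]=10=10: mid=2
nums[mid]=7<10: swap nums[1],nums[2]; lo=2,mid=3 → [9,7,10,9,10,9,7]
nums[mid]=9<10: swap nums[2],nums[3]; lo=3,mid=4 → [9,7,9,10,10,9,7]
nums[mid]=10=10: mid=5
nums[mid]=9<10: swap nums[3],nums[5]; lo=4,mid=6 → [9,7,9,9,10,10,7]
nums[mid]=7<10: swap nums[4],nums[6]; lo=5,mid=7 → [9,7,9,9,7,10,10]
end: lo=5, hi=6; nums = [9,7,9,9,7,10,10]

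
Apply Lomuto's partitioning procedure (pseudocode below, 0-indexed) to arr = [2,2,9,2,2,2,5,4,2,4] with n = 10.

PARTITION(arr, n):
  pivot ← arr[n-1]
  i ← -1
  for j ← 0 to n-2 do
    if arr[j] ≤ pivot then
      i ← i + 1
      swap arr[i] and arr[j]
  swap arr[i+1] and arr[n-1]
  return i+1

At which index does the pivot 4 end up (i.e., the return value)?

pivot = arr[9] = 4; i = -1
j=0: arr[0]=2 ≤ 4 → i=0, swap arr[0],arr[0] (no change) → [2,2,9,2,2,2,5,4,2,4]
j=1: arr[1]=2 ≤ 4 → i=1, swap arr[1],arr[1] (no change) → [2,2,9,2,2,2,5,4,2,4]
j=2: arr[2]=9 > 4 → no swap
j=3: arr[3]=2 ≤ 4 → i=2, swap arr[2],arr[3] → [2,2,2,9,2,2,5,4,2,4]
j=4: arr[4]=2 ≤ 4 → i=3, swap arr[3],arr[4] → [2,2,2,2,9,2,5,4,2,4]
j=5: arr[5]=2 ≤ 4 → i=4, swap arr[4],arr[5] → [2,2,2,2,2,9,5,4,2,4]
j=6: arr[6]=5 > 4 → no swap
j=7: arr[7]=4 ≤ 4 → i=5, swap arr[5],arr[7] → [2,2,2,2,2,4,5,9,2,4]
j=8: arr[8]=2 ≤ 4 → i=6, swap arr[6],arr[8] → [2,2,2,2,2,4,2,9,5,4]
final swap arr[7],arr[9] → [2,2,2,2,2,4,2,4,5,9]; return 7

7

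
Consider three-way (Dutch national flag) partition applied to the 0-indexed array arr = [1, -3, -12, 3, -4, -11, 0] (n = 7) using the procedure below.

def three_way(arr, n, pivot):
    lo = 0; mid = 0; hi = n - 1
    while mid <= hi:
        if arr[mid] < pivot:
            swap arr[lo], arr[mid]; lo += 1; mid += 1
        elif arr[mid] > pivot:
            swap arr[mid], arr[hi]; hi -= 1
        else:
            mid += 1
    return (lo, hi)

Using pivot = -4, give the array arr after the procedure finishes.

pivot = -4; lo=0, mid=0, hi=6
arr[mid]=1>-4: swap arr[0],arr[6]; hi=5 → [0, -3, -12, 3, -4, -11, 1]
arr[mid]=0>-4: swap arr[0],arr[5]; hi=4 → [-11, -3, -12, 3, -4, 0, 1]
arr[mid]=-11<-4: swap arr[0],arr[0]; lo=1,mid=1 → [-11, -3, -12, 3, -4, 0, 1]
arr[mid]=-3>-4: swap arr[1],arr[4]; hi=3 → [-11, -4, -12, 3, -3, 0, 1]
arr[mid]=-4=-4: mid=2
arr[mid]=-12<-4: swap arr[1],arr[2]; lo=2,mid=3 → [-11, -12, -4, 3, -3, 0, 1]
arr[mid]=3>-4: swap arr[3],arr[3]; hi=2 → [-11, -12, -4, 3, -3, 0, 1]
end: lo=2, hi=2; arr = [-11, -12, -4, 3, -3, 0, 1]

[-11, -12, -4, 3, -3, 0, 1]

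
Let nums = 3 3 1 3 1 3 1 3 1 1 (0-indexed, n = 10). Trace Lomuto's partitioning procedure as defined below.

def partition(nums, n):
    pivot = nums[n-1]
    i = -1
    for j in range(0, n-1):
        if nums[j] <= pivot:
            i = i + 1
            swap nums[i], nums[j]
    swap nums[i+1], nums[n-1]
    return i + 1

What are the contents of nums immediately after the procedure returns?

1 1 1 1 1 3 3 3 3 3

pivot=1, i=-1
j=0: 3>1, skip
j=1: 3>1, skip
j=2: 1≤1, i=0, swap(0,2) ⇒ 1 3 3 3 1 3 1 3 1 1
j=3: 3>1, skip
j=4: 1≤1, i=1, swap(1,4) ⇒ 1 1 3 3 3 3 1 3 1 1
j=5: 3>1, skip
j=6: 1≤1, i=2, swap(2,6) ⇒ 1 1 1 3 3 3 3 3 1 1
j=7: 3>1, skip
j=8: 1≤1, i=3, swap(3,8) ⇒ 1 1 1 1 3 3 3 3 3 1
swap(4,9) ⇒ 1 1 1 1 1 3 3 3 3 3; return 4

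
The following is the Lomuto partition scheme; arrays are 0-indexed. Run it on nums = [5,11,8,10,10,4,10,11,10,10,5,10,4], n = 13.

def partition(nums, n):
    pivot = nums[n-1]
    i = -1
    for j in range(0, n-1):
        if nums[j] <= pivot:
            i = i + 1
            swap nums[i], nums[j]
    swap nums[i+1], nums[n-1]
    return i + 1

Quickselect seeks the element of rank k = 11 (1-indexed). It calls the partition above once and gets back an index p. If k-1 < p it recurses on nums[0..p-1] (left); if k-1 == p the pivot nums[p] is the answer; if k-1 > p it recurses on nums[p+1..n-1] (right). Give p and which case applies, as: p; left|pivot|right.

pivot = nums[12] = 4; i = -1
j=0: nums[0]=5 > 4 → no swap
j=1: nums[1]=11 > 4 → no swap
j=2: nums[2]=8 > 4 → no swap
j=3: nums[3]=10 > 4 → no swap
j=4: nums[4]=10 > 4 → no swap
j=5: nums[5]=4 ≤ 4 → i=0, swap nums[0],nums[5] → [4,11,8,10,10,5,10,11,10,10,5,10,4]
j=6: nums[6]=10 > 4 → no swap
j=7: nums[7]=11 > 4 → no swap
j=8: nums[8]=10 > 4 → no swap
j=9: nums[9]=10 > 4 → no swap
j=10: nums[10]=5 > 4 → no swap
j=11: nums[11]=10 > 4 → no swap
final swap nums[1],nums[12] → [4,4,8,10,10,5,10,11,10,10,5,10,11]; return 1
p = 1; k-1 = 10 > 1 ⇒ right

1; right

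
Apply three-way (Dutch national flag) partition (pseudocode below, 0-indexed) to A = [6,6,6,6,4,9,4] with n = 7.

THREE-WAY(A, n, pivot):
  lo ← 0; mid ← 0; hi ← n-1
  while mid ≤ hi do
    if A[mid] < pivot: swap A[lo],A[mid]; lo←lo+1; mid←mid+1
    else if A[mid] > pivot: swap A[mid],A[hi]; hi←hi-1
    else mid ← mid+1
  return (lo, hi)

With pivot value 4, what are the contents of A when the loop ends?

pivot = 4; lo=0, mid=0, hi=6
A[mid]=6>4: swap A[0],A[6]; hi=5 → [4,6,6,6,4,9,6]
A[mid]=4=4: mid=1
A[mid]=6>4: swap A[1],A[5]; hi=4 → [4,9,6,6,4,6,6]
A[mid]=9>4: swap A[1],A[4]; hi=3 → [4,4,6,6,9,6,6]
A[mid]=4=4: mid=2
A[mid]=6>4: swap A[2],A[3]; hi=2 → [4,4,6,6,9,6,6]
A[mid]=6>4: swap A[2],A[2]; hi=1 → [4,4,6,6,9,6,6]
end: lo=0, hi=1; A = [4,4,6,6,9,6,6]

[4,4,6,6,9,6,6]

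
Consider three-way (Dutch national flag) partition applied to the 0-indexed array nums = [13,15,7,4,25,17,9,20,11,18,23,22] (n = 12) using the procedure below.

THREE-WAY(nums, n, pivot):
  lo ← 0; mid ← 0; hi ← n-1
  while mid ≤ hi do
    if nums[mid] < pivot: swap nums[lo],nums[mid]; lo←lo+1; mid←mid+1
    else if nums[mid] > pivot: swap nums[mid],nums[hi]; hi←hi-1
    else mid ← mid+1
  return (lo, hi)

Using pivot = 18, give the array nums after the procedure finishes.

[13,15,7,4,17,9,11,18,20,23,22,25]

lo=0 mid=0 hi=11
13<18: swap(0,0), lo=1 mid=1 ⇒ [13,15,7,4,25,17,9,20,11,18,23,22]
15<18: swap(1,1), lo=2 mid=2 ⇒ [13,15,7,4,25,17,9,20,11,18,23,22]
7<18: swap(2,2), lo=3 mid=3 ⇒ [13,15,7,4,25,17,9,20,11,18,23,22]
4<18: swap(3,3), lo=4 mid=4 ⇒ [13,15,7,4,25,17,9,20,11,18,23,22]
25>18: swap(4,11), hi=10 ⇒ [13,15,7,4,22,17,9,20,11,18,23,25]
22>18: swap(4,10), hi=9 ⇒ [13,15,7,4,23,17,9,20,11,18,22,25]
23>18: swap(4,9), hi=8 ⇒ [13,15,7,4,18,17,9,20,11,23,22,25]
18=18: mid=5
17<18: swap(4,5), lo=5 mid=6 ⇒ [13,15,7,4,17,18,9,20,11,23,22,25]
9<18: swap(5,6), lo=6 mid=7 ⇒ [13,15,7,4,17,9,18,20,11,23,22,25]
20>18: swap(7,8), hi=7 ⇒ [13,15,7,4,17,9,18,11,20,23,22,25]
11<18: swap(6,7), lo=7 mid=8 ⇒ [13,15,7,4,17,9,11,18,20,23,22,25]
done. lo=7 hi=7; nums=[13,15,7,4,17,9,11,18,20,23,22,25]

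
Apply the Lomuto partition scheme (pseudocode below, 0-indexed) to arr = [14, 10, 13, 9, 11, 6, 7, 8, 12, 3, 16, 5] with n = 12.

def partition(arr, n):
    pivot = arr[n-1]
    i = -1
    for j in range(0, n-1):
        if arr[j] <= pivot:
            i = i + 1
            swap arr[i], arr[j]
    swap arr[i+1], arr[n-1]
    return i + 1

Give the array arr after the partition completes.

[3, 5, 13, 9, 11, 6, 7, 8, 12, 14, 16, 10]

pivot=5, i=-1
j=0: 14>5, skip
j=1: 10>5, skip
j=2: 13>5, skip
j=3: 9>5, skip
j=4: 11>5, skip
j=5: 6>5, skip
j=6: 7>5, skip
j=7: 8>5, skip
j=8: 12>5, skip
j=9: 3≤5, i=0, swap(0,9) ⇒ [3, 10, 13, 9, 11, 6, 7, 8, 12, 14, 16, 5]
j=10: 16>5, skip
swap(1,11) ⇒ [3, 5, 13, 9, 11, 6, 7, 8, 12, 14, 16, 10]; return 1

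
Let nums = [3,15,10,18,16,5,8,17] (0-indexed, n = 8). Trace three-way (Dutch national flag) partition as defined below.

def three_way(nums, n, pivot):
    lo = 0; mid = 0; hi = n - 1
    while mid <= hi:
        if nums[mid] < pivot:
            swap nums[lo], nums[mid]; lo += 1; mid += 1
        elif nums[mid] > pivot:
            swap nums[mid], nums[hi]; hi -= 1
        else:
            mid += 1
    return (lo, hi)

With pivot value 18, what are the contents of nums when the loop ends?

lo=0 mid=0 hi=7
3<18: swap(0,0), lo=1 mid=1 ⇒ [3,15,10,18,16,5,8,17]
15<18: swap(1,1), lo=2 mid=2 ⇒ [3,15,10,18,16,5,8,17]
10<18: swap(2,2), lo=3 mid=3 ⇒ [3,15,10,18,16,5,8,17]
18=18: mid=4
16<18: swap(3,4), lo=4 mid=5 ⇒ [3,15,10,16,18,5,8,17]
5<18: swap(4,5), lo=5 mid=6 ⇒ [3,15,10,16,5,18,8,17]
8<18: swap(5,6), lo=6 mid=7 ⇒ [3,15,10,16,5,8,18,17]
17<18: swap(6,7), lo=7 mid=8 ⇒ [3,15,10,16,5,8,17,18]
done. lo=7 hi=7; nums=[3,15,10,16,5,8,17,18]

[3,15,10,16,5,8,17,18]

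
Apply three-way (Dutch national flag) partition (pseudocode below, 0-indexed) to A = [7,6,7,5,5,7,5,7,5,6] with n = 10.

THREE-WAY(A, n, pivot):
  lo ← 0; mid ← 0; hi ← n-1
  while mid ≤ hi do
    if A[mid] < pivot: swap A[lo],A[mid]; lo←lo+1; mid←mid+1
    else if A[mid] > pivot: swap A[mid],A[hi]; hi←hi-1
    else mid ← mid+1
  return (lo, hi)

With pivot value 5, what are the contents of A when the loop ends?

lo=0 mid=0 hi=9
7>5: swap(0,9), hi=8 ⇒ [6,6,7,5,5,7,5,7,5,7]
6>5: swap(0,8), hi=7 ⇒ [5,6,7,5,5,7,5,7,6,7]
5=5: mid=1
6>5: swap(1,7), hi=6 ⇒ [5,7,7,5,5,7,5,6,6,7]
7>5: swap(1,6), hi=5 ⇒ [5,5,7,5,5,7,7,6,6,7]
5=5: mid=2
7>5: swap(2,5), hi=4 ⇒ [5,5,7,5,5,7,7,6,6,7]
7>5: swap(2,4), hi=3 ⇒ [5,5,5,5,7,7,7,6,6,7]
5=5: mid=3
5=5: mid=4
done. lo=0 hi=3; A=[5,5,5,5,7,7,7,6,6,7]

[5,5,5,5,7,7,7,6,6,7]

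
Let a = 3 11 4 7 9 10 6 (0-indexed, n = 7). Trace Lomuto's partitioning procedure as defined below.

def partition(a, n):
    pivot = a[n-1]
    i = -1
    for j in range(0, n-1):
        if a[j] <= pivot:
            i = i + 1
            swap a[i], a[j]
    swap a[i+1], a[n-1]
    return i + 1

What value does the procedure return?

2

pivot=6, i=-1
j=0: 3≤6, i=0, swap(0,0) ⇒ 3 11 4 7 9 10 6
j=1: 11>6, skip
j=2: 4≤6, i=1, swap(1,2) ⇒ 3 4 11 7 9 10 6
j=3: 7>6, skip
j=4: 9>6, skip
j=5: 10>6, skip
swap(2,6) ⇒ 3 4 6 7 9 10 11; return 2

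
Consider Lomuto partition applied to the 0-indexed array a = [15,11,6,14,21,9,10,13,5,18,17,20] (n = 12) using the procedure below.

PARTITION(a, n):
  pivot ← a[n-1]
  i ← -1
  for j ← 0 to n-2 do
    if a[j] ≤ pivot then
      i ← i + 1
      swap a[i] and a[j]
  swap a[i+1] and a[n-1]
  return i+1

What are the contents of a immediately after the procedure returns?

pivot = a[11] = 20; i = -1
j=0: a[0]=15 ≤ 20 → i=0, swap a[0],a[0] (no change) → [15,11,6,14,21,9,10,13,5,18,17,20]
j=1: a[1]=11 ≤ 20 → i=1, swap a[1],a[1] (no change) → [15,11,6,14,21,9,10,13,5,18,17,20]
j=2: a[2]=6 ≤ 20 → i=2, swap a[2],a[2] (no change) → [15,11,6,14,21,9,10,13,5,18,17,20]
j=3: a[3]=14 ≤ 20 → i=3, swap a[3],a[3] (no change) → [15,11,6,14,21,9,10,13,5,18,17,20]
j=4: a[4]=21 > 20 → no swap
j=5: a[5]=9 ≤ 20 → i=4, swap a[4],a[5] → [15,11,6,14,9,21,10,13,5,18,17,20]
j=6: a[6]=10 ≤ 20 → i=5, swap a[5],a[6] → [15,11,6,14,9,10,21,13,5,18,17,20]
j=7: a[7]=13 ≤ 20 → i=6, swap a[6],a[7] → [15,11,6,14,9,10,13,21,5,18,17,20]
j=8: a[8]=5 ≤ 20 → i=7, swap a[7],a[8] → [15,11,6,14,9,10,13,5,21,18,17,20]
j=9: a[9]=18 ≤ 20 → i=8, swap a[8],a[9] → [15,11,6,14,9,10,13,5,18,21,17,20]
j=10: a[10]=17 ≤ 20 → i=9, swap a[9],a[10] → [15,11,6,14,9,10,13,5,18,17,21,20]
final swap a[10],a[11] → [15,11,6,14,9,10,13,5,18,17,20,21]; return 10

[15,11,6,14,9,10,13,5,18,17,20,21]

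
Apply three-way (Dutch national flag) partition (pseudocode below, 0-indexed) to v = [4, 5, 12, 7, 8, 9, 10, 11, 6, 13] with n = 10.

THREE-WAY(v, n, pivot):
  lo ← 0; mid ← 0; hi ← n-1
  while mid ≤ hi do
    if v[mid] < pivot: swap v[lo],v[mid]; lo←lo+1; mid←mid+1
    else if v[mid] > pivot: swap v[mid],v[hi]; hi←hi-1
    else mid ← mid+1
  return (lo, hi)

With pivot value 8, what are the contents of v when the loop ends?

[4, 5, 6, 7, 8, 10, 11, 9, 13, 12]

pivot = 8; lo=0, mid=0, hi=9
v[mid]=4<8: swap v[0],v[0]; lo=1,mid=1 → [4, 5, 12, 7, 8, 9, 10, 11, 6, 13]
v[mid]=5<8: swap v[1],v[1]; lo=2,mid=2 → [4, 5, 12, 7, 8, 9, 10, 11, 6, 13]
v[mid]=12>8: swap v[2],v[9]; hi=8 → [4, 5, 13, 7, 8, 9, 10, 11, 6, 12]
v[mid]=13>8: swap v[2],v[8]; hi=7 → [4, 5, 6, 7, 8, 9, 10, 11, 13, 12]
v[mid]=6<8: swap v[2],v[2]; lo=3,mid=3 → [4, 5, 6, 7, 8, 9, 10, 11, 13, 12]
v[mid]=7<8: swap v[3],v[3]; lo=4,mid=4 → [4, 5, 6, 7, 8, 9, 10, 11, 13, 12]
v[mid]=8=8: mid=5
v[mid]=9>8: swap v[5],v[7]; hi=6 → [4, 5, 6, 7, 8, 11, 10, 9, 13, 12]
v[mid]=11>8: swap v[5],v[6]; hi=5 → [4, 5, 6, 7, 8, 10, 11, 9, 13, 12]
v[mid]=10>8: swap v[5],v[5]; hi=4 → [4, 5, 6, 7, 8, 10, 11, 9, 13, 12]
end: lo=4, hi=4; v = [4, 5, 6, 7, 8, 10, 11, 9, 13, 12]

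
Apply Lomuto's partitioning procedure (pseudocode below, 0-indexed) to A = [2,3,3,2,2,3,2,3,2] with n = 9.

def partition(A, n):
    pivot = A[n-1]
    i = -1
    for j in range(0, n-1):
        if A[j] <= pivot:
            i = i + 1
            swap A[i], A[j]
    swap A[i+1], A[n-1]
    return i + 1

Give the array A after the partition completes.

pivot=2, i=-1
j=0: 2≤2, i=0, swap(0,0) ⇒ [2,3,3,2,2,3,2,3,2]
j=1: 3>2, skip
j=2: 3>2, skip
j=3: 2≤2, i=1, swap(1,3) ⇒ [2,2,3,3,2,3,2,3,2]
j=4: 2≤2, i=2, swap(2,4) ⇒ [2,2,2,3,3,3,2,3,2]
j=5: 3>2, skip
j=6: 2≤2, i=3, swap(3,6) ⇒ [2,2,2,2,3,3,3,3,2]
j=7: 3>2, skip
swap(4,8) ⇒ [2,2,2,2,2,3,3,3,3]; return 4

[2,2,2,2,2,3,3,3,3]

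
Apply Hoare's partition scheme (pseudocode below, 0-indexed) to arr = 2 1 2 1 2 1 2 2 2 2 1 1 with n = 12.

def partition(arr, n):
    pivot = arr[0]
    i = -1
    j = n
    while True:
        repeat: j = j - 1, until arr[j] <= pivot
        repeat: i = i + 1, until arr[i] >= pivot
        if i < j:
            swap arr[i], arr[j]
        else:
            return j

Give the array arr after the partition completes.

pivot=2
j stops at 11 (1), i stops at 0 (2); swap ⇒ 1 1 2 1 2 1 2 2 2 2 1 2
j stops at 10 (1), i stops at 2 (2); swap ⇒ 1 1 1 1 2 1 2 2 2 2 2 2
j stops at 9 (2), i stops at 4 (2); swap ⇒ 1 1 1 1 2 1 2 2 2 2 2 2
j stops at 8 (2), i stops at 6 (2); swap ⇒ 1 1 1 1 2 1 2 2 2 2 2 2
j stops at 7, i stops at 7; i≥j ⇒ return 7. arr=1 1 1 1 2 1 2 2 2 2 2 2

1 1 1 1 2 1 2 2 2 2 2 2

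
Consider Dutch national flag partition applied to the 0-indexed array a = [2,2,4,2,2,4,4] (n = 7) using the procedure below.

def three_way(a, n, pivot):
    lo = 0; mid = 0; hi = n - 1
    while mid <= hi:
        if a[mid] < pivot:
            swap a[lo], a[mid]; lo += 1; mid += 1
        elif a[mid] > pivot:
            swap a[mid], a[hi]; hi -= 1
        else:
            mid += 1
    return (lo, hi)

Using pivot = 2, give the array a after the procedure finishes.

[2,2,2,2,4,4,4]

pivot = 2; lo=0, mid=0, hi=6
a[mid]=2=2: mid=1
a[mid]=2=2: mid=2
a[mid]=4>2: swap a[2],a[6]; hi=5 → [2,2,4,2,2,4,4]
a[mid]=4>2: swap a[2],a[5]; hi=4 → [2,2,4,2,2,4,4]
a[mid]=4>2: swap a[2],a[4]; hi=3 → [2,2,2,2,4,4,4]
a[mid]=2=2: mid=3
a[mid]=2=2: mid=4
end: lo=0, hi=3; a = [2,2,2,2,4,4,4]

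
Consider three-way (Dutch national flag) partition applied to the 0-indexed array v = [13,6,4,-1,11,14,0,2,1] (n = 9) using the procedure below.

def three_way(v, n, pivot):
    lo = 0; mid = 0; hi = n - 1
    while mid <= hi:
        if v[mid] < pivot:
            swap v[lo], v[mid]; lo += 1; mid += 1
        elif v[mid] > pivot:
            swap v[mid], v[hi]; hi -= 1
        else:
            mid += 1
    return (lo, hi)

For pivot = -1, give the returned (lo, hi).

(0, 0)

pivot = -1; lo=0, mid=0, hi=8
v[mid]=13>-1: swap v[0],v[8]; hi=7 → [1,6,4,-1,11,14,0,2,13]
v[mid]=1>-1: swap v[0],v[7]; hi=6 → [2,6,4,-1,11,14,0,1,13]
v[mid]=2>-1: swap v[0],v[6]; hi=5 → [0,6,4,-1,11,14,2,1,13]
v[mid]=0>-1: swap v[0],v[5]; hi=4 → [14,6,4,-1,11,0,2,1,13]
v[mid]=14>-1: swap v[0],v[4]; hi=3 → [11,6,4,-1,14,0,2,1,13]
v[mid]=11>-1: swap v[0],v[3]; hi=2 → [-1,6,4,11,14,0,2,1,13]
v[mid]=-1=-1: mid=1
v[mid]=6>-1: swap v[1],v[2]; hi=1 → [-1,4,6,11,14,0,2,1,13]
v[mid]=4>-1: swap v[1],v[1]; hi=0 → [-1,4,6,11,14,0,2,1,13]
end: lo=0, hi=0; v = [-1,4,6,11,14,0,2,1,13]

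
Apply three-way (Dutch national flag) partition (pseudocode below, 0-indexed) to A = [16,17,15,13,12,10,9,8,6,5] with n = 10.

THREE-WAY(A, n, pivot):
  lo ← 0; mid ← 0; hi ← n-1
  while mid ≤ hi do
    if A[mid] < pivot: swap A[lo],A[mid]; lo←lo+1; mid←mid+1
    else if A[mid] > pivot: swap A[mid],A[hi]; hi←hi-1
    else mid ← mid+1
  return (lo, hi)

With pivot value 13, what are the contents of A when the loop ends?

[5,6,8,12,10,9,13,15,17,16]

lo=0 mid=0 hi=9
16>13: swap(0,9), hi=8 ⇒ [5,17,15,13,12,10,9,8,6,16]
5<13: swap(0,0), lo=1 mid=1 ⇒ [5,17,15,13,12,10,9,8,6,16]
17>13: swap(1,8), hi=7 ⇒ [5,6,15,13,12,10,9,8,17,16]
6<13: swap(1,1), lo=2 mid=2 ⇒ [5,6,15,13,12,10,9,8,17,16]
15>13: swap(2,7), hi=6 ⇒ [5,6,8,13,12,10,9,15,17,16]
8<13: swap(2,2), lo=3 mid=3 ⇒ [5,6,8,13,12,10,9,15,17,16]
13=13: mid=4
12<13: swap(3,4), lo=4 mid=5 ⇒ [5,6,8,12,13,10,9,15,17,16]
10<13: swap(4,5), lo=5 mid=6 ⇒ [5,6,8,12,10,13,9,15,17,16]
9<13: swap(5,6), lo=6 mid=7 ⇒ [5,6,8,12,10,9,13,15,17,16]
done. lo=6 hi=6; A=[5,6,8,12,10,9,13,15,17,16]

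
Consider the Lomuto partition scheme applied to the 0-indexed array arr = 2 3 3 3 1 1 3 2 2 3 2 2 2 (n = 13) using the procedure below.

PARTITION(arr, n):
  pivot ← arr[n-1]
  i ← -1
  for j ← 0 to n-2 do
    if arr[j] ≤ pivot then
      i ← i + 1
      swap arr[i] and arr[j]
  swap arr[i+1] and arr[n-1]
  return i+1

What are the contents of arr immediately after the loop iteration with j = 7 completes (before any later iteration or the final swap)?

pivot = arr[12] = 2; i = -1
j=0: arr[0]=2 ≤ 2 → i=0, swap arr[0],arr[0] (no change) → 2 3 3 3 1 1 3 2 2 3 2 2 2
j=1: arr[1]=3 > 2 → no swap
j=2: arr[2]=3 > 2 → no swap
j=3: arr[3]=3 > 2 → no swap
j=4: arr[4]=1 ≤ 2 → i=1, swap arr[1],arr[4] → 2 1 3 3 3 1 3 2 2 3 2 2 2
j=5: arr[5]=1 ≤ 2 → i=2, swap arr[2],arr[5] → 2 1 1 3 3 3 3 2 2 3 2 2 2
j=6: arr[6]=3 > 2 → no swap
j=7: arr[7]=2 ≤ 2 → i=3, swap arr[3],arr[7] → 2 1 1 2 3 3 3 3 2 3 2 2 2
(after j=7) arr = 2 1 1 2 3 3 3 3 2 3 2 2 2

2 1 1 2 3 3 3 3 2 3 2 2 2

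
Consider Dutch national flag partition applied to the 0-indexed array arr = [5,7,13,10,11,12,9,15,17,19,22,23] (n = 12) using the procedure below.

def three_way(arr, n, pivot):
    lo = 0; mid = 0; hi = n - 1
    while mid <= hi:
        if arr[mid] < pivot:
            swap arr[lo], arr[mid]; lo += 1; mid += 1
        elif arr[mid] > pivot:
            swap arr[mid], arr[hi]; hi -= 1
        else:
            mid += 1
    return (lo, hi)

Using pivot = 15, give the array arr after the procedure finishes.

[5,7,13,10,11,12,9,15,19,22,23,17]

lo=0 mid=0 hi=11
5<15: swap(0,0), lo=1 mid=1 ⇒ [5,7,13,10,11,12,9,15,17,19,22,23]
7<15: swap(1,1), lo=2 mid=2 ⇒ [5,7,13,10,11,12,9,15,17,19,22,23]
13<15: swap(2,2), lo=3 mid=3 ⇒ [5,7,13,10,11,12,9,15,17,19,22,23]
10<15: swap(3,3), lo=4 mid=4 ⇒ [5,7,13,10,11,12,9,15,17,19,22,23]
11<15: swap(4,4), lo=5 mid=5 ⇒ [5,7,13,10,11,12,9,15,17,19,22,23]
12<15: swap(5,5), lo=6 mid=6 ⇒ [5,7,13,10,11,12,9,15,17,19,22,23]
9<15: swap(6,6), lo=7 mid=7 ⇒ [5,7,13,10,11,12,9,15,17,19,22,23]
15=15: mid=8
17>15: swap(8,11), hi=10 ⇒ [5,7,13,10,11,12,9,15,23,19,22,17]
23>15: swap(8,10), hi=9 ⇒ [5,7,13,10,11,12,9,15,22,19,23,17]
22>15: swap(8,9), hi=8 ⇒ [5,7,13,10,11,12,9,15,19,22,23,17]
19>15: swap(8,8), hi=7 ⇒ [5,7,13,10,11,12,9,15,19,22,23,17]
done. lo=7 hi=7; arr=[5,7,13,10,11,12,9,15,19,22,23,17]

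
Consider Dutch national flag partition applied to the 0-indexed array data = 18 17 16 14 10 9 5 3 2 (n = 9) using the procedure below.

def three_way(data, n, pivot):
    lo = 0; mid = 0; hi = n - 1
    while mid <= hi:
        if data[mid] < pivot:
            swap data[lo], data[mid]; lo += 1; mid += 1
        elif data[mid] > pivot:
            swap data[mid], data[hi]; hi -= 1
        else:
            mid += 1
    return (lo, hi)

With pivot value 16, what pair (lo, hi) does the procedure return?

lo=0 mid=0 hi=8
18>16: swap(0,8), hi=7 ⇒ 2 17 16 14 10 9 5 3 18
2<16: swap(0,0), lo=1 mid=1 ⇒ 2 17 16 14 10 9 5 3 18
17>16: swap(1,7), hi=6 ⇒ 2 3 16 14 10 9 5 17 18
3<16: swap(1,1), lo=2 mid=2 ⇒ 2 3 16 14 10 9 5 17 18
16=16: mid=3
14<16: swap(2,3), lo=3 mid=4 ⇒ 2 3 14 16 10 9 5 17 18
10<16: swap(3,4), lo=4 mid=5 ⇒ 2 3 14 10 16 9 5 17 18
9<16: swap(4,5), lo=5 mid=6 ⇒ 2 3 14 10 9 16 5 17 18
5<16: swap(5,6), lo=6 mid=7 ⇒ 2 3 14 10 9 5 16 17 18
done. lo=6 hi=6; data=2 3 14 10 9 5 16 17 18

(6, 6)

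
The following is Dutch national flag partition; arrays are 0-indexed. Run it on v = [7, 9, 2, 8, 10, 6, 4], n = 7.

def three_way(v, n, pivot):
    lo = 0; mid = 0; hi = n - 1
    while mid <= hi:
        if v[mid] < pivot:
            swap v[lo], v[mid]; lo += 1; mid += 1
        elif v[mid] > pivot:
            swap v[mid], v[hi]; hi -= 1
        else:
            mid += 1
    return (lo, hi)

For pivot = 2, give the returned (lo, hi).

(0, 0)

pivot = 2; lo=0, mid=0, hi=6
v[mid]=7>2: swap v[0],v[6]; hi=5 → [4, 9, 2, 8, 10, 6, 7]
v[mid]=4>2: swap v[0],v[5]; hi=4 → [6, 9, 2, 8, 10, 4, 7]
v[mid]=6>2: swap v[0],v[4]; hi=3 → [10, 9, 2, 8, 6, 4, 7]
v[mid]=10>2: swap v[0],v[3]; hi=2 → [8, 9, 2, 10, 6, 4, 7]
v[mid]=8>2: swap v[0],v[2]; hi=1 → [2, 9, 8, 10, 6, 4, 7]
v[mid]=2=2: mid=1
v[mid]=9>2: swap v[1],v[1]; hi=0 → [2, 9, 8, 10, 6, 4, 7]
end: lo=0, hi=0; v = [2, 9, 8, 10, 6, 4, 7]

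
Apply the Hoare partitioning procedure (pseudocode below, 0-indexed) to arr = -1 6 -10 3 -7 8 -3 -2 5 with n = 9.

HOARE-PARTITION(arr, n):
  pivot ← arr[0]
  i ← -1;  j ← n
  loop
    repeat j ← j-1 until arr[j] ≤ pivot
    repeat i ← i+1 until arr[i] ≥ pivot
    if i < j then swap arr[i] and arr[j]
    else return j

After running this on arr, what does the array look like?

-2 -3 -10 -7 3 8 6 -1 5

pivot=-1
j stops at 7 (-2), i stops at 0 (-1); swap ⇒ -2 6 -10 3 -7 8 -3 -1 5
j stops at 6 (-3), i stops at 1 (6); swap ⇒ -2 -3 -10 3 -7 8 6 -1 5
j stops at 4 (-7), i stops at 3 (3); swap ⇒ -2 -3 -10 -7 3 8 6 -1 5
j stops at 3, i stops at 4; i≥j ⇒ return 3. arr=-2 -3 -10 -7 3 8 6 -1 5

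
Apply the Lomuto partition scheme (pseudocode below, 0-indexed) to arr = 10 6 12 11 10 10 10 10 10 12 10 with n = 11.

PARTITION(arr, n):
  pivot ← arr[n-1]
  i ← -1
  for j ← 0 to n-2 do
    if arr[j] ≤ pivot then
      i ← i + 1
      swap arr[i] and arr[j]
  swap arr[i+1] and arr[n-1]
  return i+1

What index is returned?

7

pivot = arr[10] = 10; i = -1
j=0: arr[0]=10 ≤ 10 → i=0, swap arr[0],arr[0] (no change) → 10 6 12 11 10 10 10 10 10 12 10
j=1: arr[1]=6 ≤ 10 → i=1, swap arr[1],arr[1] (no change) → 10 6 12 11 10 10 10 10 10 12 10
j=2: arr[2]=12 > 10 → no swap
j=3: arr[3]=11 > 10 → no swap
j=4: arr[4]=10 ≤ 10 → i=2, swap arr[2],arr[4] → 10 6 10 11 12 10 10 10 10 12 10
j=5: arr[5]=10 ≤ 10 → i=3, swap arr[3],arr[5] → 10 6 10 10 12 11 10 10 10 12 10
j=6: arr[6]=10 ≤ 10 → i=4, swap arr[4],arr[6] → 10 6 10 10 10 11 12 10 10 12 10
j=7: arr[7]=10 ≤ 10 → i=5, swap arr[5],arr[7] → 10 6 10 10 10 10 12 11 10 12 10
j=8: arr[8]=10 ≤ 10 → i=6, swap arr[6],arr[8] → 10 6 10 10 10 10 10 11 12 12 10
j=9: arr[9]=12 > 10 → no swap
final swap arr[7],arr[10] → 10 6 10 10 10 10 10 10 12 12 11; return 7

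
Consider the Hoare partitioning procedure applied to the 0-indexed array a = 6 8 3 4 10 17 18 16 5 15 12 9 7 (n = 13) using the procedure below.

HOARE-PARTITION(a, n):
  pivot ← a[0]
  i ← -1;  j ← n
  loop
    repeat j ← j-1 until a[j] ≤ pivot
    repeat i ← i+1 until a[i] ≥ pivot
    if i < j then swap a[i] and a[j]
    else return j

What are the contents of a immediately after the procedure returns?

5 4 3 8 10 17 18 16 6 15 12 9 7

pivot=6
j stops at 8 (5), i stops at 0 (6); swap ⇒ 5 8 3 4 10 17 18 16 6 15 12 9 7
j stops at 3 (4), i stops at 1 (8); swap ⇒ 5 4 3 8 10 17 18 16 6 15 12 9 7
j stops at 2, i stops at 3; i≥j ⇒ return 2. a=5 4 3 8 10 17 18 16 6 15 12 9 7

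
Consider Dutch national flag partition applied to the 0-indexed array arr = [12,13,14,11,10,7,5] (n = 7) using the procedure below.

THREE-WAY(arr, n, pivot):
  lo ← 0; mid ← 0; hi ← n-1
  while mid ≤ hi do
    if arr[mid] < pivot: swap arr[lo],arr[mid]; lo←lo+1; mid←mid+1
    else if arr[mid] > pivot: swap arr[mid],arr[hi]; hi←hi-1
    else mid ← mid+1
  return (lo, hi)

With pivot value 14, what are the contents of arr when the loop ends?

[12,13,11,10,7,5,14]

pivot = 14; lo=0, mid=0, hi=6
arr[mid]=12<14: swap arr[0],arr[0]; lo=1,mid=1 → [12,13,14,11,10,7,5]
arr[mid]=13<14: swap arr[1],arr[1]; lo=2,mid=2 → [12,13,14,11,10,7,5]
arr[mid]=14=14: mid=3
arr[mid]=11<14: swap arr[2],arr[3]; lo=3,mid=4 → [12,13,11,14,10,7,5]
arr[mid]=10<14: swap arr[3],arr[4]; lo=4,mid=5 → [12,13,11,10,14,7,5]
arr[mid]=7<14: swap arr[4],arr[5]; lo=5,mid=6 → [12,13,11,10,7,14,5]
arr[mid]=5<14: swap arr[5],arr[6]; lo=6,mid=7 → [12,13,11,10,7,5,14]
end: lo=6, hi=6; arr = [12,13,11,10,7,5,14]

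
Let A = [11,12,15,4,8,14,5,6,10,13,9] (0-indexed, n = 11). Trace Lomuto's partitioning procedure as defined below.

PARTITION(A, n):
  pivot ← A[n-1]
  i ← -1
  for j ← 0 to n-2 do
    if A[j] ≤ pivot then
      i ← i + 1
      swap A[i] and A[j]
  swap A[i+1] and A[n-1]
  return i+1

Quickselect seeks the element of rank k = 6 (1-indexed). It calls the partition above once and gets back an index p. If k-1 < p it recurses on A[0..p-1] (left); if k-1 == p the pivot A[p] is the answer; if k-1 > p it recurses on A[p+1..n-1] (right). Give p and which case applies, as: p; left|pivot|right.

pivot = A[10] = 9; i = -1
j=0: A[0]=11 > 9 → no swap
j=1: A[1]=12 > 9 → no swap
j=2: A[2]=15 > 9 → no swap
j=3: A[3]=4 ≤ 9 → i=0, swap A[0],A[3] → [4,12,15,11,8,14,5,6,10,13,9]
j=4: A[4]=8 ≤ 9 → i=1, swap A[1],A[4] → [4,8,15,11,12,14,5,6,10,13,9]
j=5: A[5]=14 > 9 → no swap
j=6: A[6]=5 ≤ 9 → i=2, swap A[2],A[6] → [4,8,5,11,12,14,15,6,10,13,9]
j=7: A[7]=6 ≤ 9 → i=3, swap A[3],A[7] → [4,8,5,6,12,14,15,11,10,13,9]
j=8: A[8]=10 > 9 → no swap
j=9: A[9]=13 > 9 → no swap
final swap A[4],A[10] → [4,8,5,6,9,14,15,11,10,13,12]; return 4
p = 4; k-1 = 5 > 4 ⇒ right

4; right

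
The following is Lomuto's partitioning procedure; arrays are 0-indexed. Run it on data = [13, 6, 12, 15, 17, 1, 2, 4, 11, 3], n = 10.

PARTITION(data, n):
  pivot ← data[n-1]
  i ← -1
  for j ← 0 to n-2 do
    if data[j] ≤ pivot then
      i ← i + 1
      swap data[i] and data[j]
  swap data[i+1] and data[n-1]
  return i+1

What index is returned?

2

pivot = data[9] = 3; i = -1
j=0: data[0]=13 > 3 → no swap
j=1: data[1]=6 > 3 → no swap
j=2: data[2]=12 > 3 → no swap
j=3: data[3]=15 > 3 → no swap
j=4: data[4]=17 > 3 → no swap
j=5: data[5]=1 ≤ 3 → i=0, swap data[0],data[5] → [1, 6, 12, 15, 17, 13, 2, 4, 11, 3]
j=6: data[6]=2 ≤ 3 → i=1, swap data[1],data[6] → [1, 2, 12, 15, 17, 13, 6, 4, 11, 3]
j=7: data[7]=4 > 3 → no swap
j=8: data[8]=11 > 3 → no swap
final swap data[2],data[9] → [1, 2, 3, 15, 17, 13, 6, 4, 11, 12]; return 2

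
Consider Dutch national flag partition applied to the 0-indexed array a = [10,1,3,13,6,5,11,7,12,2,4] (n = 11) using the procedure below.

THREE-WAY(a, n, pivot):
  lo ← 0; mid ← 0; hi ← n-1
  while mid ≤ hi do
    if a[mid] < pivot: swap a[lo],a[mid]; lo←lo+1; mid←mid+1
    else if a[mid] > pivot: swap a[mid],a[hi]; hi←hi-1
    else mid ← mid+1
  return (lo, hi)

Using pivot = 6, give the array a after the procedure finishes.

[4,1,3,2,5,6,7,12,11,13,10]

pivot = 6; lo=0, mid=0, hi=10
a[mid]=10>6: swap a[0],a[10]; hi=9 → [4,1,3,13,6,5,11,7,12,2,10]
a[mid]=4<6: swap a[0],a[0]; lo=1,mid=1 → [4,1,3,13,6,5,11,7,12,2,10]
a[mid]=1<6: swap a[1],a[1]; lo=2,mid=2 → [4,1,3,13,6,5,11,7,12,2,10]
a[mid]=3<6: swap a[2],a[2]; lo=3,mid=3 → [4,1,3,13,6,5,11,7,12,2,10]
a[mid]=13>6: swap a[3],a[9]; hi=8 → [4,1,3,2,6,5,11,7,12,13,10]
a[mid]=2<6: swap a[3],a[3]; lo=4,mid=4 → [4,1,3,2,6,5,11,7,12,13,10]
a[mid]=6=6: mid=5
a[mid]=5<6: swap a[4],a[5]; lo=5,mid=6 → [4,1,3,2,5,6,11,7,12,13,10]
a[mid]=11>6: swap a[6],a[8]; hi=7 → [4,1,3,2,5,6,12,7,11,13,10]
a[mid]=12>6: swap a[6],a[7]; hi=6 → [4,1,3,2,5,6,7,12,11,13,10]
a[mid]=7>6: swap a[6],a[6]; hi=5 → [4,1,3,2,5,6,7,12,11,13,10]
end: lo=5, hi=5; a = [4,1,3,2,5,6,7,12,11,13,10]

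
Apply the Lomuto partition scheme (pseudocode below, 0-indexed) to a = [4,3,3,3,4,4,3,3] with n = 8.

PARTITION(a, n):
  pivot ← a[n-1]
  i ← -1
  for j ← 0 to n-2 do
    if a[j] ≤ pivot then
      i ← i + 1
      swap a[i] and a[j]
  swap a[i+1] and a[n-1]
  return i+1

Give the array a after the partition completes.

[3,3,3,3,3,4,4,4]

pivot=3, i=-1
j=0: 4>3, skip
j=1: 3≤3, i=0, swap(0,1) ⇒ [3,4,3,3,4,4,3,3]
j=2: 3≤3, i=1, swap(1,2) ⇒ [3,3,4,3,4,4,3,3]
j=3: 3≤3, i=2, swap(2,3) ⇒ [3,3,3,4,4,4,3,3]
j=4: 4>3, skip
j=5: 4>3, skip
j=6: 3≤3, i=3, swap(3,6) ⇒ [3,3,3,3,4,4,4,3]
swap(4,7) ⇒ [3,3,3,3,3,4,4,4]; return 4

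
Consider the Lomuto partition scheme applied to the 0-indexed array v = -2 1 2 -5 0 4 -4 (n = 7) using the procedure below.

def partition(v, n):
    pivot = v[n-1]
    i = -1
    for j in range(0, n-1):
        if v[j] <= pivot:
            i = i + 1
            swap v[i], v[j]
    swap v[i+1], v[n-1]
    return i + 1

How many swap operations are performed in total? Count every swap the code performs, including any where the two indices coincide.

2

pivot = v[6] = -4; i = -1
j=0: v[0]=-2 > -4 → no swap
j=1: v[1]=1 > -4 → no swap
j=2: v[2]=2 > -4 → no swap
j=3: v[3]=-5 ≤ -4 → i=0, swap v[0],v[3] → -5 1 2 -2 0 4 -4
j=4: v[4]=0 > -4 → no swap
j=5: v[5]=4 > -4 → no swap
final swap v[1],v[6] → -5 -4 2 -2 0 4 1; return 1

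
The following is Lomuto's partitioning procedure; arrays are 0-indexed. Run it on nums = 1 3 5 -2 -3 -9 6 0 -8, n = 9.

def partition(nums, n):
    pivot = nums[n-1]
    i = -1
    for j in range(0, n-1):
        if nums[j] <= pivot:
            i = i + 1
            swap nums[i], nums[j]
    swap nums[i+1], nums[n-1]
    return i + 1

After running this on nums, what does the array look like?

pivot = nums[8] = -8; i = -1
j=0: nums[0]=1 > -8 → no swap
j=1: nums[1]=3 > -8 → no swap
j=2: nums[2]=5 > -8 → no swap
j=3: nums[3]=-2 > -8 → no swap
j=4: nums[4]=-3 > -8 → no swap
j=5: nums[5]=-9 ≤ -8 → i=0, swap nums[0],nums[5] → -9 3 5 -2 -3 1 6 0 -8
j=6: nums[6]=6 > -8 → no swap
j=7: nums[7]=0 > -8 → no swap
final swap nums[1],nums[8] → -9 -8 5 -2 -3 1 6 0 3; return 1

-9 -8 5 -2 -3 1 6 0 3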